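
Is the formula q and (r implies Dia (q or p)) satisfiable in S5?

1. q and (r implies Dia (q or p)), w0
2. q, w0
3. r implies Dia (q or p), w0
4. Dia (q or p), w0
5. q or p, w1
6. p, w1
Accessibility: w0Rw0, w0Rw1, w1Rw0, w1Rw1

Yes, satisfiable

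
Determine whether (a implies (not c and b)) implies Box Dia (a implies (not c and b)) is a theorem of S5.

Tableau for the negation not ((a implies (not c and b)) implies Box Dia (a implies (not c and b))):
1. not ((a implies (not c and b)) implies Box Dia (a implies (not c and b))), w0
2. a implies (not c and b), w0
3. not Box Dia (a implies (not c and b)), w0
4. not c and b, w0
5. not c, w0
6. b, w0
7. not Dia (a implies (not c and b)), w1
8. not (a implies (not c and b)), w0
9. a, w0
10. not (not c and b), w0
11. not (a implies (not c and b)), w1
12. a, w1
13. not (not c and b), w1
14. not b, w0
Accessibility: w0Rw0, w0Rw1, w1Rw0, w1Rw1
Branch closes: b and not b both at w0.
Every branch of the negation's tableau closes; the branch above is one of them.

Valid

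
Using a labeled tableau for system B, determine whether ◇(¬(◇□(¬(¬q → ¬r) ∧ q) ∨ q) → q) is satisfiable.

1. ◇(¬(◇□(¬(¬q → ¬r) ∧ q) ∨ q) → q), u
2. ¬(◇□(¬(¬q → ¬r) ∧ q) ∨ q) → q, v
3. q, v
Accessibility: uRu, uRv, vRu, vRv

Satisfiable (open branch found)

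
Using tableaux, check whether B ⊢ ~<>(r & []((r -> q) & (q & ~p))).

Tableau for the negation <>(r & []((r -> q) & (q & ~p))):
1. <>(r & []((r -> q) & (q & ~p))), u
2. r & []((r -> q) & (q & ~p)), v
3. r, v
4. []((r -> q) & (q & ~p)), v
5. (r -> q) & (q & ~p), u
6. r -> q, u
7. q & ~p, u
8. q, u
9. ~p, u
10. (r -> q) & (q & ~p), v
11. r -> q, v
12. q & ~p, v
13. q, v
14. ~p, v
Accessibility: uRu, uRv, vRu, vRv
The negation has an open branch (countermodel exists).

No, not valid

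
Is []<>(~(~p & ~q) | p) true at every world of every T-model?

Tableau for the negation ~[]<>(~(~p & ~q) | p):
1. ~[]<>(~(~p & ~q) | p), u
2. ~<>(~(~p & ~q) | p), v
3. ~(~(~p & ~q) | p), v
4. ~p & ~q, v
5. ~p, v
6. ~q, v
Accessibility: uRu, uRv, vRv
The negation has an open branch (countermodel exists).

Not valid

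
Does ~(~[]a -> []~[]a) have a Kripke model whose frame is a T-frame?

Yes, satisfiable

1. ~(~[]a -> []~[]a), w0
2. ~[]a, w0
3. ~[]~[]a, w0
4. ~a, w1
5. []a, w2
6. a, w2
Accessibility: w0Rw0, w0Rw1, w0Rw2, w1Rw1, w2Rw2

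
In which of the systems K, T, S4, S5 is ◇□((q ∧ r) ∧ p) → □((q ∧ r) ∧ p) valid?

S5-tableau for the negation ¬(◇□((q ∧ r) ∧ p) → □((q ∧ r) ∧ p)):
1. ¬(◇□((q ∧ r) ∧ p) → □((q ∧ r) ∧ p)), 0
2. ◇□((q ∧ r) ∧ p), 0
3. ¬□((q ∧ r) ∧ p), 0
4. □((q ∧ r) ∧ p), 1
5. (q ∧ r) ∧ p, 0
6. q ∧ r, 0
7. p, 0
8. q, 0
9. r, 0
10. (q ∧ r) ∧ p, 1
11. q ∧ r, 1
12. p, 1
13. q, 1
14. r, 1
15. ¬((q ∧ r) ∧ p), 2
16. (q ∧ r) ∧ p, 2
17. q ∧ r, 2
18. p, 2
19. q, 2
20. r, 2
21. ¬(q ∧ r), 2
22. ¬r, 2
Accessibility: 0R0, 0R1, 0R2, 1R0, 1R1, 1R2, 2R0, 2R1, 2R2
Branch closes: r and ¬r both at 2.
Every branch closes (one shown): valid in S5.
S4-tableau for the negation ¬(◇□((q ∧ r) ∧ p) → □((q ∧ r) ∧ p)):
1. ¬(◇□((q ∧ r) ∧ p) → □((q ∧ r) ∧ p)), 0
2. ◇□((q ∧ r) ∧ p), 0
3. ¬□((q ∧ r) ∧ p), 0
4. □((q ∧ r) ∧ p), 1
5. (q ∧ r) ∧ p, 1
6. q ∧ r, 1
7. p, 1
8. q, 1
9. r, 1
10. ¬((q ∧ r) ∧ p), 2
11. ¬p, 2
Accessibility: 0R0, 0R1, 0R2, 1R1, 2R2
Complete open branch: countermodel on an S4-frame, so not valid in S4, nor in K, T (the same frame is also a K-frame and a T-frame).

S5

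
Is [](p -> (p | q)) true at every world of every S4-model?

Tableau for the negation ~[](p -> (p | q)):
1. ~[](p -> (p | q)), w0
2. ~(p -> (p | q)), w1   [~[]-rule on 1: fresh world w1, w0Rw1]
3. p, w1   [~->-rule on 2]
4. ~(p | q), w1   [~->-rule on 2]
5. ~p, w1   [~|-rule on 4]
6. ~q, w1   [~|-rule on 4]
Accessibility: w0Rw0, w0Rw1, w1Rw1
Branch closes: p and ~p both at w1.
All branches of the negation close; one closing branch shown above.

Yes, valid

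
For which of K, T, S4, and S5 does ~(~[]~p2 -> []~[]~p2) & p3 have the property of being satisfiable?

S4-tableau for the formula:
1. ~(~[]~p2 -> []~[]~p2) & p3, w0
2. ~(~[]~p2 -> []~[]~p2), w0
3. p3, w0
4. ~[]~p2, w0
5. ~[]~[]~p2, w0
6. p2, w1
7. []~p2, w2
8. ~p2, w2
Accessibility: w0Rw0, w0Rw1, w0Rw2, w1Rw1, w2Rw2
Complete open branch: satisfiable in S4, hence also in K, T (this S4-model is also a K-model and a T-model).
S5-tableau for the formula:
1. ~(~[]~p2 -> []~[]~p2) & p3, w0
2. ~(~[]~p2 -> []~[]~p2), w0
3. p3, w0
4. ~[]~p2, w0
5. ~[]~[]~p2, w0
6. p2, w1
7. []~p2, w2
8. ~p2, w0
9. ~p2, w1
Accessibility: w0Rw0, w0Rw1, w0Rw2, w1Rw0, w1Rw1, w1Rw2, w2Rw0, w2Rw1, w2Rw2
Branch closes: p2 and ~p2 both at w1.
Every branch closes (one shown): unsatisfiable in S5.

K, T, S4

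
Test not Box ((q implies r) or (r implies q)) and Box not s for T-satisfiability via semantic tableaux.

Unsatisfiable (every branch closes)

1. not Box ((q implies r) or (r implies q)) and Box not s, 0
2. not Box ((q implies r) or (r implies q)), 0   [and-rule on 1]
3. Box not s, 0   [and-rule on 1]
4. not s, 0   [Box-rule on 3 via 0R0]
5. not ((q implies r) or (r implies q)), 1   [neg-Box-rule on 2: fresh world 1, 0R1]
6. not (q implies r), 1   [neg-or-rule on 5]
7. not (r implies q), 1   [neg-or-rule on 5]
8. q, 1   [neg-implies-rule on 6]
9. not r, 1   [neg-implies-rule on 6]
10. r, 1   [neg-implies-rule on 7]
11. not q, 1   [neg-implies-rule on 7]
Accessibility: 0R0, 0R1, 1R1
Branch closes: r and not r both at 1.
Every branch closes; the branch above is one of them.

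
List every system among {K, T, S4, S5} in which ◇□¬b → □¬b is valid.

S5-tableau for the negation ¬(◇□¬b → □¬b):
1. ¬(◇□¬b → □¬b), u
2. ◇□¬b, u   [¬→-rule on 1]
3. ¬□¬b, u   [¬→-rule on 1]
4. □¬b, v   [◇-rule on 2: fresh world v, uRv]
5. ¬b, u   [□-rule on 4 via vRu]
6. ¬b, v   [□-rule on 4 via vRv]
7. b, w   [¬□-rule on 3: fresh world w, uRw]
8. ¬b, w   [□-rule on 4 via vRw]
Accessibility: uRu, uRv, uRw, vRu, vRv, vRw, wRu, wRv, wRw
Branch closes: b and ¬b both at w.
Every branch closes (one shown): valid in S5.
S4-tableau for the negation ¬(◇□¬b → □¬b):
1. ¬(◇□¬b → □¬b), u
2. ◇□¬b, u   [¬→-rule on 1]
3. ¬□¬b, u   [¬→-rule on 1]
4. □¬b, v   [◇-rule on 2: fresh world v, uRv]
5. ¬b, v   [□-rule on 4 via vRv]
6. b, w   [¬□-rule on 3: fresh world w, uRw]
Accessibility: uRu, uRv, uRw, vRv, wRw
Complete open branch: countermodel on an S4-frame, so not valid in S4, nor in K, T (the same frame is also a K-frame and a T-frame).

S5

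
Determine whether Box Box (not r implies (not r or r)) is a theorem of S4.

Valid in S4

Tableau for the negation not Box Box (not r implies (not r or r)):
1. not Box Box (not r implies (not r or r)), u
2. not Box (not r implies (not r or r)), v   [neg-Box-rule on 1: fresh world v, uRv]
3. not (not r implies (not r or r)), w   [neg-Box-rule on 2: fresh world w, vRw]
4. not r, w   [neg-implies-rule on 3]
5. not (not r or r), w   [neg-implies-rule on 3]
6. r, w   [neg-or-rule on 5]
Accessibility: uRu, uRv, uRw, vRv, vRw, wRw
Branch closes: r and not r both at w.
Every branch of the negation's tableau closes; the branch above is one of them.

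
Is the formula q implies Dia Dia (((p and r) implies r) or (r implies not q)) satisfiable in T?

Yes, satisfiable

1. q implies Dia Dia (((p and r) implies r) or (r implies not q)), 0
2. Dia Dia (((p and r) implies r) or (r implies not q)), 0   [implies-rule on 1 (branches; this branch)]
3. Dia (((p and r) implies r) or (r implies not q)), 1   [Dia-rule on 2: fresh world 1, 0R1]
4. ((p and r) implies r) or (r implies not q), 2   [Dia-rule on 3: fresh world 2, 1R2]
5. r implies not q, 2   [or-rule on 4 (branches; this branch)]
6. not q, 2   [implies-rule on 5 (branches; this branch)]
Accessibility: 0R0, 0R1, 1R1, 1R2, 2R2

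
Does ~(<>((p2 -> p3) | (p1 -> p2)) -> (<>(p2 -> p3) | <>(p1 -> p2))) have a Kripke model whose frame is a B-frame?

Unsatisfiable

1. ~(<>((p2 -> p3) | (p1 -> p2)) -> (<>(p2 -> p3) | <>(p1 -> p2))), 0
2. <>((p2 -> p3) | (p1 -> p2)), 0
3. ~(<>(p2 -> p3) | <>(p1 -> p2)), 0
4. ~<>(p2 -> p3), 0
5. ~<>(p1 -> p2), 0
6. ~(p2 -> p3), 0
7. p2, 0
8. ~p3, 0
9. ~(p1 -> p2), 0
10. p1, 0
11. ~p2, 0
Accessibility: 0R0
Branch closes: p2 and ~p2 both at 0.
All branches of the tableau close; one closing branch shown above.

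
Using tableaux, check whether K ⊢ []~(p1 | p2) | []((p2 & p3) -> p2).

Valid in K

Tableau for the negation ~([]~(p1 | p2) | []((p2 & p3) -> p2)):
1. ~([]~(p1 | p2) | []((p2 & p3) -> p2)), 0
2. ~[]~(p1 | p2), 0
3. ~[]((p2 & p3) -> p2), 0
4. p1 | p2, 1
5. p2, 1
6. ~((p2 & p3) -> p2), 2
7. p2 & p3, 2
8. ~p2, 2
9. p2, 2
10. p3, 2
Accessibility: 0R1, 0R2
Branch closes: p2 and ~p2 both at 2.
Every branch of the negation's tableau closes; the branch above is one of them.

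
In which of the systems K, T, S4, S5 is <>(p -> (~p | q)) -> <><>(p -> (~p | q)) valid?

T, S4, S5

T-tableau for the negation ~(<>(p -> (~p | q)) -> <><>(p -> (~p | q))):
1. ~(<>(p -> (~p | q)) -> <><>(p -> (~p | q))), u
2. <>(p -> (~p | q)), u   [~->-rule on 1]
3. ~<><>(p -> (~p | q)), u   [~->-rule on 1]
4. ~<>(p -> (~p | q)), u   [~<>-rule on 3 via uRu]
5. ~(p -> (~p | q)), u   [~<>-rule on 4 via uRu]
6. p, u   [~->-rule on 5]
7. ~(~p | q), u   [~->-rule on 5]
8. ~q, u   [~|-rule on 7]
9. p -> (~p | q), v   [<>-rule on 2: fresh world v, uRv]
10. ~<>(p -> (~p | q)), v   [~<>-rule on 3 via uRv]
11. ~(p -> (~p | q)), v   [~<>-rule on 4 via uRv]
12. p, v   [~->-rule on 11]
13. ~(~p | q), v   [~->-rule on 11]
14. ~q, v   [~|-rule on 13]
15. ~p | q, v   [->-rule on 9 (branches; this branch)]
16. q, v   [|-rule on 15 (branches; this branch)]
Accessibility: uRu, uRv, vRv
Branch closes: q and ~q both at v.
Every branch closes (one shown): valid in T, hence also in S4, S5 (every theorem of T is a theorem of S4 and S5).
K-tableau for the negation ~(<>(p -> (~p | q)) -> <><>(p -> (~p | q))):
1. ~(<>(p -> (~p | q)) -> <><>(p -> (~p | q))), u
2. <>(p -> (~p | q)), u   [~->-rule on 1]
3. ~<><>(p -> (~p | q)), u   [~->-rule on 1]
4. p -> (~p | q), v   [<>-rule on 2: fresh world v, uRv]
5. ~<>(p -> (~p | q)), v   [~<>-rule on 3 via uRv]
6. ~p | q, v   [->-rule on 4 (branches; this branch)]
7. q, v   [|-rule on 6 (branches; this branch)]
Accessibility: uRv
Complete open branch: countermodel on a K-frame, so not valid in K.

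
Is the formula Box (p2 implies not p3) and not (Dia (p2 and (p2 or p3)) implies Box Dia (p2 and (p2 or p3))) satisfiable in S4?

1. Box (p2 implies not p3) and not (Dia (p2 and (p2 or p3)) implies Box Dia (p2 and (p2 or p3))), 0
2. Box (p2 implies not p3), 0
3. not (Dia (p2 and (p2 or p3)) implies Box Dia (p2 and (p2 or p3))), 0
4. Dia (p2 and (p2 or p3)), 0
5. not Box Dia (p2 and (p2 or p3)), 0
6. p2 implies not p3, 0
7. not p3, 0
8. p2 and (p2 or p3), 1
9. p2, 1
10. p2 or p3, 1
11. p2 implies not p3, 1
12. not p3, 1
13. not Dia (p2 and (p2 or p3)), 2
14. p2 implies not p3, 2
15. not (p2 and (p2 or p3)), 2
16. not p3, 2
17. not (p2 or p3), 2
18. not p2, 2
Accessibility: 0R0, 0R1, 0R2, 1R1, 2R2

Satisfiable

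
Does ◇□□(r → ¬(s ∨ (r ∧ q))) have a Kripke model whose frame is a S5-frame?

1. ◇□□(r → ¬(s ∨ (r ∧ q))), u
2. □□(r → ¬(s ∨ (r ∧ q))), v
3. □(r → ¬(s ∨ (r ∧ q))), u
4. □(r → ¬(s ∨ (r ∧ q))), v
5. r → ¬(s ∨ (r ∧ q)), u
6. r → ¬(s ∨ (r ∧ q)), v
7. ¬(s ∨ (r ∧ q)), u
8. ¬s, u
9. ¬(r ∧ q), u
10. ¬(s ∨ (r ∧ q)), v
11. ¬s, v
12. ¬(r ∧ q), v
13. ¬q, u
14. ¬q, v
Accessibility: uRu, uRv, vRu, vRv

Yes, satisfiable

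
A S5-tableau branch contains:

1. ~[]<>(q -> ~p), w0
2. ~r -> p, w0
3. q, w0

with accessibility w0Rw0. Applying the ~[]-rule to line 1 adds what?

a fresh world w1 with w0Rw1, and ~<>(q -> ~p) at w1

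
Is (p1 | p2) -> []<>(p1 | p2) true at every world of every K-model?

Tableau for the negation ~((p1 | p2) -> []<>(p1 | p2)):
1. ~((p1 | p2) -> []<>(p1 | p2)), w0
2. p1 | p2, w0
3. ~[]<>(p1 | p2), w0
4. p2, w0
5. ~<>(p1 | p2), w1
Accessibility: w0Rw1
The negation has an open branch (countermodel exists).

Not valid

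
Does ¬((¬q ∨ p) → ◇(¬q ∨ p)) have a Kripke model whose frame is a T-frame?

1. ¬((¬q ∨ p) → ◇(¬q ∨ p)), u
2. ¬q ∨ p, u
3. ¬◇(¬q ∨ p), u
4. ¬(¬q ∨ p), u
5. q, u
6. ¬p, u
7. p, u
Accessibility: uRu
Branch closes: p and ¬p both at u.
All branches of the tableau close; one closing branch shown above.

Unsatisfiable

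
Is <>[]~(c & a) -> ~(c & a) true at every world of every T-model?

Tableau for the negation ~(<>[]~(c & a) -> ~(c & a)):
1. ~(<>[]~(c & a) -> ~(c & a)), w0
2. <>[]~(c & a), w0
3. c & a, w0
4. c, w0
5. a, w0
6. []~(c & a), w1
7. ~(c & a), w1
8. ~a, w1
Accessibility: w0Rw0, w0Rw1, w1Rw1
The negation has an open branch (countermodel exists).

Not valid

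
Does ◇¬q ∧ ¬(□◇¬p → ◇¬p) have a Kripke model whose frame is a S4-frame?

1. ◇¬q ∧ ¬(□◇¬p → ◇¬p), 0
2. ◇¬q, 0   [∧-rule on 1]
3. ¬(□◇¬p → ◇¬p), 0   [∧-rule on 1]
4. □◇¬p, 0   [¬→-rule on 3]
5. ¬◇¬p, 0   [¬→-rule on 3]
6. ◇¬p, 0   [□-rule on 4 via 0R0]
7. p, 0   [¬◇-rule on 5 via 0R0]
8. ¬q, 1   [◇-rule on 2: fresh world 1, 0R1]
9. ◇¬p, 1   [□-rule on 4 via 0R1]
10. p, 1   [¬◇-rule on 5 via 0R1]
11. ¬p, 2   [◇-rule on 6: fresh world 2, 0R2]
12. ◇¬p, 2   [□-rule on 4 via 0R2]
13. p, 2   [¬◇-rule on 5 via 0R2]
Accessibility: 0R0, 0R1, 0R2, 1R1, 2R2
Branch closes: p and ¬p both at 2.
(One branch shown.) All branches close.

No, unsatisfiable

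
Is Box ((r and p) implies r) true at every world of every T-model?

Yes, valid

Tableau for the negation not Box ((r and p) implies r):
1. not Box ((r and p) implies r), 0
2. not ((r and p) implies r), 1   [neg-Box-rule on 1: fresh world 1, 0R1]
3. r and p, 1   [neg-implies-rule on 2]
4. not r, 1   [neg-implies-rule on 2]
5. r, 1   [and-rule on 3]
6. p, 1   [and-rule on 3]
Accessibility: 0R0, 0R1, 1R1
Branch closes: r and not r both at 1.
All branches of the negation close; one closing branch shown above.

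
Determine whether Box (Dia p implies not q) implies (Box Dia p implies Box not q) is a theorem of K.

Valid in K

Tableau for the negation not (Box (Dia p implies not q) implies (Box Dia p implies Box not q)):
1. not (Box (Dia p implies not q) implies (Box Dia p implies Box not q)), 0
2. Box (Dia p implies not q), 0
3. not (Box Dia p implies Box not q), 0
4. Box Dia p, 0
5. not Box not q, 0
6. q, 1
7. Dia p implies not q, 1
8. Dia p, 1
9. not Dia p, 1
10. p, 2
11. not p, 2
Accessibility: 0R1, 1R2
Branch closes: p and not p both at 2.
Every branch of the negation's tableau closes; the branch above is one of them.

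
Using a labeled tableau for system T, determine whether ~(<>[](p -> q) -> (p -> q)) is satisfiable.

1. ~(<>[](p -> q) -> (p -> q)), 0
2. <>[](p -> q), 0
3. ~(p -> q), 0
4. p, 0
5. ~q, 0
6. [](p -> q), 1
7. p -> q, 1
8. q, 1
Accessibility: 0R0, 0R1, 1R1

Yes, satisfiable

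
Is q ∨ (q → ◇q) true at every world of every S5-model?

Yes, valid

Tableau for the negation ¬(q ∨ (q → ◇q)):
1. ¬(q ∨ (q → ◇q)), u
2. ¬q, u
3. ¬(q → ◇q), u
4. q, u
5. ¬◇q, u
Accessibility: uRu
Branch closes: q and ¬q both at u.
All branches of the negation close; one closing branch shown above.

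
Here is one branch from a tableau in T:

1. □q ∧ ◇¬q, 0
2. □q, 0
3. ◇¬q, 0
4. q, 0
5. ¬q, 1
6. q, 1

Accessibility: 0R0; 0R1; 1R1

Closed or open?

Both q and ¬q appear at 1.

Yes, closed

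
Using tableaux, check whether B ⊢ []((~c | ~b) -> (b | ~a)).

No, not valid

Tableau for the negation ~[]((~c | ~b) -> (b | ~a)):
1. ~[]((~c | ~b) -> (b | ~a)), 0
2. ~((~c | ~b) -> (b | ~a)), 1
3. ~c | ~b, 1
4. ~(b | ~a), 1
5. ~b, 1
6. a, 1
Accessibility: 0R0, 0R1, 1R0, 1R1
The negation has an open branch (countermodel exists).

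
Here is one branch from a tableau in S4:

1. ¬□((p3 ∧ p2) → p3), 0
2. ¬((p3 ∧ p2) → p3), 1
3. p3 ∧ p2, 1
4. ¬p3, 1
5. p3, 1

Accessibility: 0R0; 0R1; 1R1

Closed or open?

Both p3 and ¬p3 appear at 1.

Closed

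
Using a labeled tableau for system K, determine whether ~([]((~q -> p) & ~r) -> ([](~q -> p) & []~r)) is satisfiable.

1. ~([]((~q -> p) & ~r) -> ([](~q -> p) & []~r)), 0
2. []((~q -> p) & ~r), 0
3. ~([](~q -> p) & []~r), 0
4. ~[](~q -> p), 0
5. ~(~q -> p), 1
6. ~q, 1
7. ~p, 1
8. (~q -> p) & ~r, 1
9. ~q -> p, 1
10. ~r, 1
11. p, 1
Accessibility: 0R1
Branch closes: p and ~p both at 1.
(One branch shown.) All branches close.

Unsatisfiable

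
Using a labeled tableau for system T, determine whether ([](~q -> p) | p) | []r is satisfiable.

1. ([](~q -> p) | p) | []r, u
2. []r, u   [|-rule on 1 (branches; this branch)]
3. r, u   [[]-rule on 2 via uRu]
Accessibility: uRu

Satisfiable (open branch found)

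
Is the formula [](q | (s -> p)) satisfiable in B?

1. [](q | (s -> p)), u
2. q | (s -> p), u   [[]-rule on 1 via uRu]
3. s -> p, u   [|-rule on 2 (branches; this branch)]
4. p, u   [->-rule on 3 (branches; this branch)]
Accessibility: uRu

Satisfiable (open branch found)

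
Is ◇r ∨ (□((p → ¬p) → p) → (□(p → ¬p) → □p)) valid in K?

Tableau for the negation ¬(◇r ∨ (□((p → ¬p) → p) → (□(p → ¬p) → □p))):
1. ¬(◇r ∨ (□((p → ¬p) → p) → (□(p → ¬p) → □p))), 0
2. ¬◇r, 0
3. ¬(□((p → ¬p) → p) → (□(p → ¬p) → □p)), 0
4. □((p → ¬p) → p), 0
5. ¬(□(p → ¬p) → □p), 0
6. □(p → ¬p), 0
7. ¬□p, 0
8. ¬p, 1
9. ¬r, 1
10. (p → ¬p) → p, 1
11. p → ¬p, 1
12. ¬(p → ¬p), 1
13. p, 1
Accessibility: 0R1
Branch closes: p and ¬p both at 1.
All branches of the negation close; one closing branch shown above.

Yes, valid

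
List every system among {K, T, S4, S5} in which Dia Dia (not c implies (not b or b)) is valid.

T, S4, S5

T-tableau for the negation not Dia Dia (not c implies (not b or b)):
1. not Dia Dia (not c implies (not b or b)), 0
2. not Dia (not c implies (not b or b)), 0
3. not (not c implies (not b or b)), 0
4. not c, 0
5. not (not b or b), 0
6. b, 0
7. not b, 0
Accessibility: 0R0
Branch closes: b and not b both at 0.
Every branch closes (one shown): valid in T, hence also in S4, S5 (every theorem of T is a theorem of S4 and S5).
K-tableau for the negation not Dia Dia (not c implies (not b or b)):
1. not Dia Dia (not c implies (not b or b)), 0
Complete open branch: countermodel on a K-frame, so not valid in K.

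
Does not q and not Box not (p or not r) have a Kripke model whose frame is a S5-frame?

1. not q and not Box not (p or not r), u
2. not q, u   [and-rule on 1]
3. not Box not (p or not r), u   [and-rule on 1]
4. p or not r, v   [neg-Box-rule on 3: fresh world v, uRv]
5. not r, v   [or-rule on 4 (branches; this branch)]
Accessibility: uRu, uRv, vRu, vRv

Satisfiable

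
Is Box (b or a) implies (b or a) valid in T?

Tableau for the negation not (Box (b or a) implies (b or a)):
1. not (Box (b or a) implies (b or a)), 0
2. Box (b or a), 0
3. not (b or a), 0
4. not b, 0
5. not a, 0
6. b or a, 0
7. a, 0
Accessibility: 0R0
Branch closes: a and not a both at 0.
Every branch of the negation's tableau closes; the branch above is one of them.

Yes, valid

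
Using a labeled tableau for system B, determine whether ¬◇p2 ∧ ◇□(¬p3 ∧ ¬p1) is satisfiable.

Yes, satisfiable

1. ¬◇p2 ∧ ◇□(¬p3 ∧ ¬p1), w0
2. ¬◇p2, w0
3. ◇□(¬p3 ∧ ¬p1), w0
4. ¬p2, w0
5. □(¬p3 ∧ ¬p1), w1
6. ¬p2, w1
7. ¬p3 ∧ ¬p1, w0
8. ¬p3, w0
9. ¬p1, w0
10. ¬p3 ∧ ¬p1, w1
11. ¬p3, w1
12. ¬p1, w1
Accessibility: w0Rw0, w0Rw1, w1Rw0, w1Rw1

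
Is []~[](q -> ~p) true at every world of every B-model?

Tableau for the negation ~[]~[](q -> ~p):
1. ~[]~[](q -> ~p), w0
2. [](q -> ~p), w1
3. q -> ~p, w0
4. q -> ~p, w1
5. ~p, w0
6. ~p, w1
Accessibility: w0Rw0, w0Rw1, w1Rw0, w1Rw1
The negation has an open branch (countermodel exists).

Not valid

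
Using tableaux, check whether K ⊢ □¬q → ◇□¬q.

Not valid

Tableau for the negation ¬(□¬q → ◇□¬q):
1. ¬(□¬q → ◇□¬q), w0
2. □¬q, w0
3. ¬◇□¬q, w0
The negation has an open branch (countermodel exists).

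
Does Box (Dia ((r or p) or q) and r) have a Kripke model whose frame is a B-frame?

Satisfiable

1. Box (Dia ((r or p) or q) and r), 0
2. Dia ((r or p) or q) and r, 0   [Box-rule on 1 via 0R0]
3. Dia ((r or p) or q), 0   [and-rule on 2]
4. r, 0   [and-rule on 2]
5. (r or p) or q, 1   [Dia-rule on 3: fresh world 1, 0R1]
6. Dia ((r or p) or q) and r, 1   [Box-rule on 1 via 0R1]
7. Dia ((r or p) or q), 1   [and-rule on 6]
8. r, 1   [and-rule on 6]
9. q, 1   [or-rule on 5 (branches; this branch)]
10. (r or p) or q, 2   [Dia-rule on 7: fresh world 2, 1R2]
11. q, 2   [or-rule on 10 (branches; this branch)]
Accessibility: 0R0, 0R1, 1R0, 1R1, 1R2, 2R1, 2R2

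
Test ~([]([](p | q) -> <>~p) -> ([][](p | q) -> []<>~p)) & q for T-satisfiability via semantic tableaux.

Unsatisfiable (every branch closes)

1. ~([]([](p | q) -> <>~p) -> ([][](p | q) -> []<>~p)) & q, 0
2. ~([]([](p | q) -> <>~p) -> ([][](p | q) -> []<>~p)), 0
3. q, 0
4. []([](p | q) -> <>~p), 0
5. ~([][](p | q) -> []<>~p), 0
6. [][](p | q), 0
7. ~[]<>~p, 0
8. [](p | q) -> <>~p, 0
9. [](p | q), 0
10. p | q, 0
11. <>~p, 0
12. ~<>~p, 1
13. [](p | q) -> <>~p, 1
14. [](p | q), 1
15. p | q, 1
16. p, 1
17. ~[](p | q), 1
18. q, 1
19. ~p, 2
20. [](p | q) -> <>~p, 2
21. [](p | q), 2
22. p | q, 2
23. <>~p, 2
24. q, 2
25. ~(p | q), 3
26. ~p, 3
27. ~q, 3
28. p, 3
Accessibility: 0R0, 0R1, 0R2, 1R1, 1R3, 2R2, 3R3
Branch closes: p and ~p both at 3.
Every branch closes; the branch above is one of them.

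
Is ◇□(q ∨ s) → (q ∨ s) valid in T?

Tableau for the negation ¬(◇□(q ∨ s) → (q ∨ s)):
1. ¬(◇□(q ∨ s) → (q ∨ s)), u
2. ◇□(q ∨ s), u
3. ¬(q ∨ s), u
4. ¬q, u
5. ¬s, u
6. □(q ∨ s), v
7. q ∨ s, v
8. s, v
Accessibility: uRu, uRv, vRv
The negation has an open branch (countermodel exists).

Invalid (countermodel exists)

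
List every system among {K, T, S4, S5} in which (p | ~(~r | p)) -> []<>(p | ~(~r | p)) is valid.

S5

S5-tableau for the negation ~((p | ~(~r | p)) -> []<>(p | ~(~r | p))):
1. ~((p | ~(~r | p)) -> []<>(p | ~(~r | p))), u
2. p | ~(~r | p), u   [~->-rule on 1]
3. ~[]<>(p | ~(~r | p)), u   [~->-rule on 1]
4. ~(~r | p), u   [|-rule on 2 (branches; this branch)]
5. r, u   [~|-rule on 4]
6. ~p, u   [~|-rule on 4]
7. ~<>(p | ~(~r | p)), v   [~[]-rule on 3: fresh world v, uRv]
8. ~(p | ~(~r | p)), u   [~<>-rule on 7 via vRu]
9. ~r | p, u   [~|-rule on 8]
10. ~(p | ~(~r | p)), v   [~<>-rule on 7 via vRv]
11. ~p, v   [~|-rule on 10]
12. ~r | p, v   [~|-rule on 10]
13. p, u   [|-rule on 9 (branches; this branch)]
Accessibility: uRu, uRv, vRu, vRv
Branch closes: p and ~p both at u.
Every branch closes (one shown): valid in S5.
S4-tableau for the negation ~((p | ~(~r | p)) -> []<>(p | ~(~r | p))):
1. ~((p | ~(~r | p)) -> []<>(p | ~(~r | p))), u
2. p | ~(~r | p), u   [~->-rule on 1]
3. ~[]<>(p | ~(~r | p)), u   [~->-rule on 1]
4. ~(~r | p), u   [|-rule on 2 (branches; this branch)]
5. r, u   [~|-rule on 4]
6. ~p, u   [~|-rule on 4]
7. ~<>(p | ~(~r | p)), v   [~[]-rule on 3: fresh world v, uRv]
8. ~(p | ~(~r | p)), v   [~<>-rule on 7 via vRv]
9. ~p, v   [~|-rule on 8]
10. ~r | p, v   [~|-rule on 8]
11. ~r, v   [|-rule on 10 (branches; this branch)]
Accessibility: uRu, uRv, vRv
Complete open branch: countermodel on an S4-frame, so not valid in S4, nor in K, T (the same frame is also a K-frame and a T-frame).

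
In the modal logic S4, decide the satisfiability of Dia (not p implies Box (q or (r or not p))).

Satisfiable (open branch found)

1. Dia (not p implies Box (q or (r or not p))), w0
2. not p implies Box (q or (r or not p)), w1
3. Box (q or (r or not p)), w1
4. q or (r or not p), w1
5. r or not p, w1
6. not p, w1
Accessibility: w0Rw0, w0Rw1, w1Rw1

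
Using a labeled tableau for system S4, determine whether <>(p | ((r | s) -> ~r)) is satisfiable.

Yes, satisfiable

1. <>(p | ((r | s) -> ~r)), w0
2. p | ((r | s) -> ~r), w1   [<>-rule on 1: fresh world w1, w0Rw1]
3. (r | s) -> ~r, w1   [|-rule on 2 (branches; this branch)]
4. ~r, w1   [->-rule on 3 (branches; this branch)]
Accessibility: w0Rw0, w0Rw1, w1Rw1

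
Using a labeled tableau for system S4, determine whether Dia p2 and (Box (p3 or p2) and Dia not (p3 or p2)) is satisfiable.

1. Dia p2 and (Box (p3 or p2) and Dia not (p3 or p2)), 0
2. Dia p2, 0
3. Box (p3 or p2) and Dia not (p3 or p2), 0
4. Box (p3 or p2), 0
5. Dia not (p3 or p2), 0
6. p3 or p2, 0
7. p2, 0
8. p2, 1
9. p3 or p2, 1
10. not (p3 or p2), 2
11. not p3, 2
12. not p2, 2
13. p3 or p2, 2
14. p2, 2
Accessibility: 0R0, 0R1, 0R2, 1R1, 2R2
Branch closes: p2 and not p2 both at 2.
All branches of the tableau close; one closing branch shown above.

No, unsatisfiable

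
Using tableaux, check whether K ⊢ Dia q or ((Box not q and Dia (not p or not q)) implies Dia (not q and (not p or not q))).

Tableau for the negation not (Dia q or ((Box not q and Dia (not p or not q)) implies Dia (not q and (not p or not q)))):
1. not (Dia q or ((Box not q and Dia (not p or not q)) implies Dia (not q and (not p or not q)))), w0
2. not Dia q, w0   [neg-or-rule on 1]
3. not ((Box not q and Dia (not p or not q)) implies Dia (not q and (not p or not q))), w0   [neg-or-rule on 1]
4. Box not q and Dia (not p or not q), w0   [neg-implies-rule on 3]
5. not Dia (not q and (not p or not q)), w0   [neg-implies-rule on 3]
6. Box not q, w0   [and-rule on 4]
7. Dia (not p or not q), w0   [and-rule on 4]
8. not p or not q, w1   [Dia-rule on 7: fresh world w1, w0Rw1]
9. not q, w1   [neg-Dia-rule on 2 via w0Rw1]
10. not (not q and (not p or not q)), w1   [neg-Dia-rule on 5 via w0Rw1]
11. not (not p or not q), w1   [neg-and-rule on 10 (branches; this branch)]
12. p, w1   [neg-or-rule on 11]
13. q, w1   [neg-or-rule on 11]
Accessibility: w0Rw1
Branch closes: q and not q both at w1.
Every branch of the negation's tableau closes; the branch above is one of them.

Valid in K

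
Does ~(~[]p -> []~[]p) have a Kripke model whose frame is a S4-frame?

Satisfiable

1. ~(~[]p -> []~[]p), u
2. ~[]p, u
3. ~[]~[]p, u
4. ~p, v
5. []p, w
6. p, w
Accessibility: uRu, uRv, uRw, vRv, wRw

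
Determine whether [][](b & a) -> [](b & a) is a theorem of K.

Tableau for the negation ~([][](b & a) -> [](b & a)):
1. ~([][](b & a) -> [](b & a)), u
2. [][](b & a), u
3. ~[](b & a), u
4. ~(b & a), v
5. [](b & a), v
6. ~a, v
Accessibility: uRv
The negation has an open branch (countermodel exists).

Not valid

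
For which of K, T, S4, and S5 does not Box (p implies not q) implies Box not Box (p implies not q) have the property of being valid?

S5

S5-tableau for the negation not (not Box (p implies not q) implies Box not Box (p implies not q)):
1. not (not Box (p implies not q) implies Box not Box (p implies not q)), w0
2. not Box (p implies not q), w0
3. not Box not Box (p implies not q), w0
4. not (p implies not q), w1
5. p, w1
6. q, w1
7. Box (p implies not q), w2
8. p implies not q, w0
9. p implies not q, w1
10. p implies not q, w2
11. not q, w0
12. not q, w1
Accessibility: w0Rw0, w0Rw1, w0Rw2, w1Rw0, w1Rw1, w1Rw2, w2Rw0, w2Rw1, w2Rw2
Branch closes: q and not q both at w1.
Every branch closes (one shown): valid in S5.
S4-tableau for the negation not (not Box (p implies not q) implies Box not Box (p implies not q)):
1. not (not Box (p implies not q) implies Box not Box (p implies not q)), w0
2. not Box (p implies not q), w0
3. not Box not Box (p implies not q), w0
4. not (p implies not q), w1
5. p, w1
6. q, w1
7. Box (p implies not q), w2
8. p implies not q, w2
9. not q, w2
Accessibility: w0Rw0, w0Rw1, w0Rw2, w1Rw1, w2Rw2
Complete open branch: countermodel on an S4-frame, so not valid in S4, nor in K, T (the same frame is also a K-frame and a T-frame).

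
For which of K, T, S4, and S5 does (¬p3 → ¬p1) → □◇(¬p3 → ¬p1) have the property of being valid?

S5-tableau for the negation ¬((¬p3 → ¬p1) → □◇(¬p3 → ¬p1)):
1. ¬((¬p3 → ¬p1) → □◇(¬p3 → ¬p1)), 0
2. ¬p3 → ¬p1, 0
3. ¬□◇(¬p3 → ¬p1), 0
4. ¬p1, 0
5. ¬◇(¬p3 → ¬p1), 1
6. ¬(¬p3 → ¬p1), 0
7. ¬p3, 0
8. p1, 0
Accessibility: 0R0, 0R1, 1R0, 1R1
Branch closes: p1 and ¬p1 both at 0.
Every branch closes (one shown): valid in S5.
S4-tableau for the negation ¬((¬p3 → ¬p1) → □◇(¬p3 → ¬p1)):
1. ¬((¬p3 → ¬p1) → □◇(¬p3 → ¬p1)), 0
2. ¬p3 → ¬p1, 0
3. ¬□◇(¬p3 → ¬p1), 0
4. ¬p1, 0
5. ¬◇(¬p3 → ¬p1), 1
6. ¬(¬p3 → ¬p1), 1
7. ¬p3, 1
8. p1, 1
Accessibility: 0R0, 0R1, 1R1
Complete open branch: countermodel on an S4-frame, so not valid in S4, nor in K, T (the same frame is also a K-frame and a T-frame).

S5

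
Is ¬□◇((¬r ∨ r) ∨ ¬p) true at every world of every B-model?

Tableau for the negation □◇((¬r ∨ r) ∨ ¬p):
1. □◇((¬r ∨ r) ∨ ¬p), w0
2. ◇((¬r ∨ r) ∨ ¬p), w0
3. (¬r ∨ r) ∨ ¬p, w1
4. ◇((¬r ∨ r) ∨ ¬p), w1
5. ¬p, w1
6. (¬r ∨ r) ∨ ¬p, w2
7. ¬p, w2
Accessibility: w0Rw0, w0Rw1, w1Rw0, w1Rw1, w1Rw2, w2Rw1, w2Rw2
The negation has an open branch (countermodel exists).

No, not valid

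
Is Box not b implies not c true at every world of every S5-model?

Not valid

Tableau for the negation not (Box not b implies not c):
1. not (Box not b implies not c), u
2. Box not b, u   [neg-implies-rule on 1]
3. c, u   [neg-implies-rule on 1]
4. not b, u   [Box-rule on 2 via uRu]
Accessibility: uRu
The negation has an open branch (countermodel exists).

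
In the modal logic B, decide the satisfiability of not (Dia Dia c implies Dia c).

1. not (Dia Dia c implies Dia c), u
2. Dia Dia c, u
3. not Dia c, u
4. not c, u
5. Dia c, v
6. not c, v
7. c, w
Accessibility: uRu, uRv, vRu, vRv, vRw, wRv, wRw

Satisfiable (open branch found)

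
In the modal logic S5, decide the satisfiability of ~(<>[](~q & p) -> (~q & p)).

Unsatisfiable (every branch closes)

1. ~(<>[](~q & p) -> (~q & p)), w0
2. <>[](~q & p), w0
3. ~(~q & p), w0
4. ~p, w0
5. [](~q & p), w1
6. ~q & p, w0
7. ~q, w0
8. p, w0
Accessibility: w0Rw0, w0Rw1, w1Rw0, w1Rw1
Branch closes: p and ~p both at w0.
(One branch shown.) All branches close.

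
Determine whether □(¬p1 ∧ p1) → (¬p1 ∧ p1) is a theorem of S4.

Valid in S4

Tableau for the negation ¬(□(¬p1 ∧ p1) → (¬p1 ∧ p1)):
1. ¬(□(¬p1 ∧ p1) → (¬p1 ∧ p1)), 0
2. □(¬p1 ∧ p1), 0
3. ¬(¬p1 ∧ p1), 0
4. ¬p1 ∧ p1, 0
5. ¬p1, 0
6. p1, 0
Accessibility: 0R0
Branch closes: p1 and ¬p1 both at 0.
All branches of the negation close; one closing branch shown above.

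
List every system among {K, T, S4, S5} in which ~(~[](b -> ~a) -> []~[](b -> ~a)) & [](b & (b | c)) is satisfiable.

S4-tableau for the formula:
1. ~(~[](b -> ~a) -> []~[](b -> ~a)) & [](b & (b | c)), u
2. ~(~[](b -> ~a) -> []~[](b -> ~a)), u
3. [](b & (b | c)), u
4. ~[](b -> ~a), u
5. ~[]~[](b -> ~a), u
6. b & (b | c), u
7. b, u
8. b | c, u
9. c, u
10. ~(b -> ~a), v
11. b, v
12. a, v
13. b & (b | c), v
14. b | c, v
15. c, v
16. [](b -> ~a), w
17. b & (b | c), w
18. b, w
19. b | c, w
20. b -> ~a, w
21. c, w
22. ~a, w
Accessibility: uRu, uRv, uRw, vRv, wRw
Complete open branch: satisfiable in S4, hence also in K, T (this S4-model is also a K-model and a T-model).
S5-tableau for the formula:
1. ~(~[](b -> ~a) -> []~[](b -> ~a)) & [](b & (b | c)), u
2. ~(~[](b -> ~a) -> []~[](b -> ~a)), u
3. [](b & (b | c)), u
4. ~[](b -> ~a), u
5. ~[]~[](b -> ~a), u
6. b & (b | c), u
7. b, u
8. b | c, u
9. c, u
10. ~(b -> ~a), v
11. b, v
12. a, v
13. b & (b | c), v
14. b | c, v
15. c, v
16. [](b -> ~a), w
17. b & (b | c), w
18. b, w
19. b | c, w
20. b -> ~a, u
21. b -> ~a, v
22. b -> ~a, w
23. c, w
24. ~a, u
25. ~a, v
Accessibility: uRu, uRv, uRw, vRu, vRv, vRw, wRu, wRv, wRw
Branch closes: a and ~a both at v.
Every branch closes (one shown): unsatisfiable in S5.

K, T, S4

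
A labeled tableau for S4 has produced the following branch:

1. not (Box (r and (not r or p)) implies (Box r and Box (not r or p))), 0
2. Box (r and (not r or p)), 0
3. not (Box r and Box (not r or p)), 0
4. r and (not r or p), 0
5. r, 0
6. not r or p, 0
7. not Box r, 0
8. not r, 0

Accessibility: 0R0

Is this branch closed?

Both r and not r appear at 0.

Yes, closed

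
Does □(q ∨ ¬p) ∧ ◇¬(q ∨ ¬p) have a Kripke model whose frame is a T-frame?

1. □(q ∨ ¬p) ∧ ◇¬(q ∨ ¬p), w0
2. □(q ∨ ¬p), w0
3. ◇¬(q ∨ ¬p), w0
4. q ∨ ¬p, w0
5. ¬p, w0
6. ¬(q ∨ ¬p), w1
7. ¬q, w1
8. p, w1
9. q ∨ ¬p, w1
10. ¬p, w1
Accessibility: w0Rw0, w0Rw1, w1Rw1
Branch closes: p and ¬p both at w1.
(One branch shown.) All branches close.

Unsatisfiable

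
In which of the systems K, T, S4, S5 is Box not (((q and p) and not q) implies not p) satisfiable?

T-tableau for the formula:
1. Box not (((q and p) and not q) implies not p), w0
2. not (((q and p) and not q) implies not p), w0   [Box-rule on 1 via w0Rw0]
3. (q and p) and not q, w0   [neg-implies-rule on 2]
4. p, w0   [neg-implies-rule on 2]
5. q and p, w0   [and-rule on 3]
6. not q, w0   [and-rule on 3]
7. q, w0   [and-rule on 5]
Accessibility: w0Rw0
Branch closes: q and not q both at w0.
Every branch closes (one shown): unsatisfiable in T, hence also in S4, S5 (every S4/S5-frame is a T-frame).
K-tableau for the formula:
1. Box not (((q and p) and not q) implies not p), w0
Complete open branch: satisfiable in K.

K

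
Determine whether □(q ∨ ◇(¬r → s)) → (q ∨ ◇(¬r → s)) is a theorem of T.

Yes, valid

Tableau for the negation ¬(□(q ∨ ◇(¬r → s)) → (q ∨ ◇(¬r → s))):
1. ¬(□(q ∨ ◇(¬r → s)) → (q ∨ ◇(¬r → s))), u
2. □(q ∨ ◇(¬r → s)), u
3. ¬(q ∨ ◇(¬r → s)), u
4. ¬q, u
5. ¬◇(¬r → s), u
6. q ∨ ◇(¬r → s), u
7. ¬(¬r → s), u
8. ¬r, u
9. ¬s, u
10. ◇(¬r → s), u
11. ¬r → s, v
12. q ∨ ◇(¬r → s), v
13. ¬(¬r → s), v
14. ¬r, v
15. ¬s, v
16. s, v
Accessibility: uRu, uRv, vRv
Branch closes: s and ¬s both at v.
All branches of the negation close; one closing branch shown above.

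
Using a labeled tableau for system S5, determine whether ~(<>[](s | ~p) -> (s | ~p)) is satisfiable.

Unsatisfiable

1. ~(<>[](s | ~p) -> (s | ~p)), u
2. <>[](s | ~p), u
3. ~(s | ~p), u
4. ~s, u
5. p, u
6. [](s | ~p), v
7. s | ~p, u
8. s | ~p, v
9. ~p, u
Accessibility: uRu, uRv, vRu, vRv
Branch closes: p and ~p both at u.
Every branch closes; the branch above is one of them.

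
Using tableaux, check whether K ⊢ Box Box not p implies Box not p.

Tableau for the negation not (Box Box not p implies Box not p):
1. not (Box Box not p implies Box not p), u
2. Box Box not p, u
3. not Box not p, u
4. p, v
5. Box not p, v
Accessibility: uRv
The negation has an open branch (countermodel exists).

Invalid (countermodel exists)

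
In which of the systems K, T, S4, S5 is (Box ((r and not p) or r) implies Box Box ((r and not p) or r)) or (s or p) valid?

S4-tableau for the negation not ((Box ((r and not p) or r) implies Box Box ((r and not p) or r)) or (s or p)):
1. not ((Box ((r and not p) or r) implies Box Box ((r and not p) or r)) or (s or p)), 0
2. not (Box ((r and not p) or r) implies Box Box ((r and not p) or r)), 0   [neg-or-rule on 1]
3. not (s or p), 0   [neg-or-rule on 1]
4. Box ((r and not p) or r), 0   [neg-implies-rule on 2]
5. not Box Box ((r and not p) or r), 0   [neg-implies-rule on 2]
6. not s, 0   [neg-or-rule on 3]
7. not p, 0   [neg-or-rule on 3]
8. (r and not p) or r, 0   [Box-rule on 4 via 0R0]
9. r and not p, 0   [or-rule on 8 (branches; this branch)]
10. r, 0   [and-rule on 9]
11. not Box ((r and not p) or r), 1   [neg-Box-rule on 5: fresh world 1, 0R1]
12. (r and not p) or r, 1   [Box-rule on 4 via 0R1]
13. r and not p, 1   [or-rule on 12 (branches; this branch)]
14. r, 1   [and-rule on 13]
15. not p, 1   [and-rule on 13]
16. not ((r and not p) or r), 2   [neg-Box-rule on 11: fresh world 2, 1R2]
17. not (r and not p), 2   [neg-or-rule on 16]
18. not r, 2   [neg-or-rule on 16]
19. (r and not p) or r, 2   [Box-rule on 4 via 0R2]
20. p, 2   [neg-and-rule on 17 (branches; this branch)]
21. r and not p, 2   [or-rule on 19 (branches; this branch)]
22. r, 2   [and-rule on 21]
23. not p, 2   [and-rule on 21]
Accessibility: 0R0, 0R1, 0R2, 1R1, 1R2, 2R2
Branch closes: r and not r both at 2.
Every branch closes (one shown): valid in S4, hence also in S5 (every theorem of S4 is a theorem of S5).
T-tableau for the negation not ((Box ((r and not p) or r) implies Box Box ((r and not p) or r)) or (s or p)):
1. not ((Box ((r and not p) or r) implies Box Box ((r and not p) or r)) or (s or p)), 0
2. not (Box ((r and not p) or r) implies Box Box ((r and not p) or r)), 0   [neg-or-rule on 1]
3. not (s or p), 0   [neg-or-rule on 1]
4. Box ((r and not p) or r), 0   [neg-implies-rule on 2]
5. not Box Box ((r and not p) or r), 0   [neg-implies-rule on 2]
6. not s, 0   [neg-or-rule on 3]
7. not p, 0   [neg-or-rule on 3]
8. (r and not p) or r, 0   [Box-rule on 4 via 0R0]
9. r, 0   [or-rule on 8 (branches; this branch)]
10. not Box ((r and not p) or r), 1   [neg-Box-rule on 5: fresh world 1, 0R1]
11. (r and not p) or r, 1   [Box-rule on 4 via 0R1]
12. r, 1   [or-rule on 11 (branches; this branch)]
13. not ((r and not p) or r), 2   [neg-Box-rule on 10: fresh world 2, 1R2]
14. not (r and not p), 2   [neg-or-rule on 13]
15. not r, 2   [neg-or-rule on 13]
16. p, 2   [neg-and-rule on 14 (branches; this branch)]
Accessibility: 0R0, 0R1, 1R1, 1R2, 2R2
Complete open branch: countermodel on a T-frame, so not valid in T, nor in K (the same frame is also a K-frame).

S4, S5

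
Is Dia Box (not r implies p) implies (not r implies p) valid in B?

Valid in B

Tableau for the negation not (Dia Box (not r implies p) implies (not r implies p)):
1. not (Dia Box (not r implies p) implies (not r implies p)), w0
2. Dia Box (not r implies p), w0
3. not (not r implies p), w0
4. not r, w0
5. not p, w0
6. Box (not r implies p), w1
7. not r implies p, w0
8. not r implies p, w1
9. p, w0
Accessibility: w0Rw0, w0Rw1, w1Rw0, w1Rw1
Branch closes: p and not p both at w0.
All branches of the negation close; one closing branch shown above.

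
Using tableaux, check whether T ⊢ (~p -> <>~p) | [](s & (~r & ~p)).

Valid in T

Tableau for the negation ~((~p -> <>~p) | [](s & (~r & ~p))):
1. ~((~p -> <>~p) | [](s & (~r & ~p))), 0
2. ~(~p -> <>~p), 0   [~|-rule on 1]
3. ~[](s & (~r & ~p)), 0   [~|-rule on 1]
4. ~p, 0   [~->-rule on 2]
5. ~<>~p, 0   [~->-rule on 2]
6. p, 0   [~<>-rule on 5 via 0R0]
Accessibility: 0R0
Branch closes: p and ~p both at 0.
Every branch of the negation's tableau closes; the branch above is one of them.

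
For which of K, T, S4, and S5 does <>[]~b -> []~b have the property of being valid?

S4-tableau for the negation ~(<>[]~b -> []~b):
1. ~(<>[]~b -> []~b), w0
2. <>[]~b, w0
3. ~[]~b, w0
4. []~b, w1
5. ~b, w1
6. b, w2
Accessibility: w0Rw0, w0Rw1, w0Rw2, w1Rw1, w2Rw2
Complete open branch: countermodel on an S4-frame, so not valid in S4, nor in K, T (the same frame is also a K-frame and a T-frame).
S5-tableau for the negation ~(<>[]~b -> []~b):
1. ~(<>[]~b -> []~b), w0
2. <>[]~b, w0
3. ~[]~b, w0
4. []~b, w1
5. ~b, w0
6. ~b, w1
7. b, w2
8. ~b, w2
Accessibility: w0Rw0, w0Rw1, w0Rw2, w1Rw0, w1Rw1, w1Rw2, w2Rw0, w2Rw1, w2Rw2
Branch closes: b and ~b both at w2.
Every branch closes (one shown): valid in S5.

S5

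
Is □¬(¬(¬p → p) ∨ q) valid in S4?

Tableau for the negation ¬□¬(¬(¬p → p) ∨ q):
1. ¬□¬(¬(¬p → p) ∨ q), 0
2. ¬(¬p → p) ∨ q, 1
3. q, 1
Accessibility: 0R0, 0R1, 1R1
The negation has an open branch (countermodel exists).

Not valid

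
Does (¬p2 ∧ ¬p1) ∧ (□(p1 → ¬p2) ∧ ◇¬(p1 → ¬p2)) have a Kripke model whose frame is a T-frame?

1. (¬p2 ∧ ¬p1) ∧ (□(p1 → ¬p2) ∧ ◇¬(p1 → ¬p2)), w0
2. ¬p2 ∧ ¬p1, w0
3. □(p1 → ¬p2) ∧ ◇¬(p1 → ¬p2), w0
4. ¬p2, w0
5. ¬p1, w0
6. □(p1 → ¬p2), w0
7. ◇¬(p1 → ¬p2), w0
8. p1 → ¬p2, w0
9. ¬(p1 → ¬p2), w1
10. p1, w1
11. p2, w1
12. p1 → ¬p2, w1
13. ¬p2, w1
Accessibility: w0Rw0, w0Rw1, w1Rw1
Branch closes: p2 and ¬p2 both at w1.
(One branch shown.) All branches close.

No, unsatisfiable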